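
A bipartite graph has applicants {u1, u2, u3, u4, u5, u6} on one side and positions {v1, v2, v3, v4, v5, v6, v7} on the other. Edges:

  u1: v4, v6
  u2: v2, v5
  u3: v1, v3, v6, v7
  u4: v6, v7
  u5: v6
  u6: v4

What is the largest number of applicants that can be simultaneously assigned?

Unit-capacity flow: source→left, listed edges, right→sink; max matching = max flow.
Augmenting path u1→v4 (+1); matched 1.
Augmenting path u2→v2 (+1); matched 2.
Augmenting path u3→v1 (+1); matched 3.
Augmenting path u4→v6 (+1); matched 4.
Augmenting path u5→v6→u4→v7 (+1); matched 5.
No augmenting path remains; maximum matching = 5.
König certificate: {u2, u3, u4, v4, v6} is a vertex cover of size 5 (every listed pair touches it), so no matching can be larger.

5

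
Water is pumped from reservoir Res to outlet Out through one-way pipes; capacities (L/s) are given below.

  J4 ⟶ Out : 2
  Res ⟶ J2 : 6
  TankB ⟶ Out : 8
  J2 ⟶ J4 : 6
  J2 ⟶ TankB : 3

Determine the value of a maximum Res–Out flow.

Augment Res→J2→TankB→Out: bottleneck 3, flow now 3.
Augment Res→J2→J4→Out: bottleneck 2, flow now 5.
No augmenting path remains; maximum flow = 5.
In the residual graph, reachable from Res: {Res, J2, J4}.
Min-cut edges: J2→TankB (3), J4→Out (2); capacity 3 + 2 = 5.
This cut is saturated, so no flow can exceed 5.

5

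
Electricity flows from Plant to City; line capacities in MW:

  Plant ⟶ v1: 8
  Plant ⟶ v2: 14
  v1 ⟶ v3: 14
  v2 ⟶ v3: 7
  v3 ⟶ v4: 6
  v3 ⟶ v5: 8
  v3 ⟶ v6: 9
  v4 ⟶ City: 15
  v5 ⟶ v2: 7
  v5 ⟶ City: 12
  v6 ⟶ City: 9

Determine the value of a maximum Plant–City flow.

Augment Plant→v1→v3→v4→City: bottleneck 6, flow now 6.
Augment Plant→v1→v3→v5→City: bottleneck 2, flow now 8.
Augment Plant→v2→v3→v5→City: bottleneck 6, flow now 14.
Augment Plant→v2→v3→v6→City: bottleneck 1, flow now 15.
No augmenting path remains; maximum flow = 15.
In the residual graph, reachable from Plant: {Plant, v2}.
Min-cut edges: Plant→v1 (8), v2→v3 (7); capacity 8 + 7 = 15.
This cut is saturated, so no flow can exceed 15.

15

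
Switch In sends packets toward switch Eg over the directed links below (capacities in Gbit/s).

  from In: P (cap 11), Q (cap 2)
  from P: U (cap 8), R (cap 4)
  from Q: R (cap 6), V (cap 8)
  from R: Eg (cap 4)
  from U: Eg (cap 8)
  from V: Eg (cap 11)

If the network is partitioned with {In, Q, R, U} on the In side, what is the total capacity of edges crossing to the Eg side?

31

Edges leaving {In, Q, R, U}: In→P (11), Q→V (8), R→Eg (4), U→Eg (8).
Cut capacity = 11 + 8 + 4 + 8 = 31.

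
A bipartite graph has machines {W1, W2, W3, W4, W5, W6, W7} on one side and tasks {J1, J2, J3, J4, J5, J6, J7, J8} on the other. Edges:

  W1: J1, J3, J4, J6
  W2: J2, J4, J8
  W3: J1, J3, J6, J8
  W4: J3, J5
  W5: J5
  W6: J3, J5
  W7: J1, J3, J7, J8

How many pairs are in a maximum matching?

Unit-capacity flow: source→left, listed edges, right→sink; max matching = max flow.
Augmenting path W1→J1 (+1); matched 1.
Augmenting path W2→J2 (+1); matched 2.
Augmenting path W3→J3 (+1); matched 3.
Augmenting path W4→J5 (+1); matched 4.
Augmenting path W7→J7 (+1); matched 5.
Augmenting path W6→J3→W3→J6 (+1); matched 6.
No augmenting path remains; maximum matching = 6.
König certificate: {W1, W2, W3, W7, J3, J5} is a vertex cover of size 6 (every listed pair touches it), so no matching can be larger.

6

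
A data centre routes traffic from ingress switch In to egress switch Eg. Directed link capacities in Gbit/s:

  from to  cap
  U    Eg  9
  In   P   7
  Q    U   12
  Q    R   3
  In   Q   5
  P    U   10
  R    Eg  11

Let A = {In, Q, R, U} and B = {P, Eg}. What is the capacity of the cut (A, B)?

Edges leaving {In, Q, R, U}: In→P (7), R→Eg (11), U→Eg (9).
Cut capacity = 7 + 11 + 9 = 27.

27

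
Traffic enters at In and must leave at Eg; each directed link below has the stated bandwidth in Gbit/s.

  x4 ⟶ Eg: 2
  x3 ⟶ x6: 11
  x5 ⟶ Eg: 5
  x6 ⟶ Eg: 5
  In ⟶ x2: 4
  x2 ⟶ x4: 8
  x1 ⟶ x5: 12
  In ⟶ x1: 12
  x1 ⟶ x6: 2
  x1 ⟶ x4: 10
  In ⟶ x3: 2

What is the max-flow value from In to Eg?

Augment In→x1→x4→Eg: bottleneck 2, flow now 2.
Augment In→x1→x5→Eg: bottleneck 5, flow now 7.
Augment In→x1→x6→Eg: bottleneck 2, flow now 9.
Augment In→x3→x6→Eg: bottleneck 2, flow now 11.
No augmenting path remains; maximum flow = 11.
In the residual graph, reachable from In: {In, x1, x2, x4, x5}.
Min-cut edges: In→x3 (2), x1→x6 (2), x4→Eg (2), x5→Eg (5); capacity 2 + 2 + 2 + 5 = 11.
This cut is saturated, so no flow can exceed 11.

11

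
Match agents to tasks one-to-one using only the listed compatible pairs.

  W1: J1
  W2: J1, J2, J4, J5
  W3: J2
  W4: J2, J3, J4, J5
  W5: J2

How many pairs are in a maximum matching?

Unit-capacity flow: source→left, listed edges, right→sink; max matching = max flow.
Augmenting path W1→J1 (+1); matched 1.
Augmenting path W2→J2 (+1); matched 2.
Augmenting path W4→J3 (+1); matched 3.
Augmenting path W3→J2→W2→J4 (+1); matched 4.
No augmenting path remains; maximum matching = 4.
König certificate: {W1, W2, W4, J2} is a vertex cover of size 4 (every listed pair touches it), so no matching can be larger.

4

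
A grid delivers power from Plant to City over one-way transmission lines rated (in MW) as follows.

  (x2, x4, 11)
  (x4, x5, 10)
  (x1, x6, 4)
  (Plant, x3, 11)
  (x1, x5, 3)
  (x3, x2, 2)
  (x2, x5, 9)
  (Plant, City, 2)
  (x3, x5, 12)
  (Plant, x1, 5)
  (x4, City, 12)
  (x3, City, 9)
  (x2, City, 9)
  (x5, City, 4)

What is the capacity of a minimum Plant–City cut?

Augment Plant→City: bottleneck 2, flow now 2.
Augment Plant→x3→City: bottleneck 9, flow now 11.
Augment Plant→x1→x5→City: bottleneck 3, flow now 14.
Augment Plant→x3→x2→City: bottleneck 2, flow now 16.
No augmenting path remains; maximum flow = 16.
By max-flow min-cut, the minimum cut capacity equals the max flow.
In the residual graph, reachable from Plant: {Plant, x1, x6}.
Min-cut edges: Plant→x3 (11), Plant→City (2), x1→x5 (3); capacity 11 + 2 + 3 = 16.

16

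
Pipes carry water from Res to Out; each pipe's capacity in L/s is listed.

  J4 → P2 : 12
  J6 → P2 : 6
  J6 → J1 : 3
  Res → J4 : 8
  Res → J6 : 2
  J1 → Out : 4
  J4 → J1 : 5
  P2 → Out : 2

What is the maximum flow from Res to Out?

6

Augment Res→J4→P2→Out: bottleneck 2, flow now 2.
Augment Res→J4→J1→Out: bottleneck 4, flow now 6.
No augmenting path remains; maximum flow = 6.
In the residual graph, reachable from Res: {Res, J4, J6, P2, J1}.
Min-cut edges: P2→Out (2), J1→Out (4); capacity 2 + 4 = 6.
This cut is saturated, so no flow can exceed 6.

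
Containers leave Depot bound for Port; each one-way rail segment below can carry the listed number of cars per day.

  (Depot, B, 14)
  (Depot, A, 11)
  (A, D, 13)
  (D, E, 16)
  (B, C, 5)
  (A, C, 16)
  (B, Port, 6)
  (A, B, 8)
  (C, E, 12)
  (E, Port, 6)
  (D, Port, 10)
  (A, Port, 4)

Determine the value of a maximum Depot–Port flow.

22

Augment Depot→A→Port: bottleneck 4, flow now 4.
Augment Depot→B→Port: bottleneck 6, flow now 10.
Augment Depot→A→D→Port: bottleneck 7, flow now 17.
Augment Depot→B→C→E→Port: bottleneck 5, flow now 22.
No augmenting path remains; maximum flow = 22.
In the residual graph, reachable from Depot: {Depot, B}.
Min-cut edges: Depot→A (11), B→C (5), B→Port (6); capacity 11 + 5 + 6 = 22.
This cut is saturated, so no flow can exceed 22.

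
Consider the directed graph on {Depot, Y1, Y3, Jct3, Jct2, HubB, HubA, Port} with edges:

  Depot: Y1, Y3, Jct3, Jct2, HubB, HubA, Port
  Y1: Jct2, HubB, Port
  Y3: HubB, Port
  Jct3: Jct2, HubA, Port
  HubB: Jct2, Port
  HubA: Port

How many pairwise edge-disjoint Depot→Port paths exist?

Assign every edge capacity 1; by Menger, the answer equals the max flow.
Path Depot→Port (+1); total 1.
Path Depot→Y1→Port (+1); total 2.
Path Depot→Y3→Port (+1); total 3.
Path Depot→Jct3→Port (+1); total 4.
Path Depot→HubB→Port (+1); total 5.
Path Depot→HubA→Port (+1); total 6.
No residual Depot→Port path; max flow = 6.
Certifying cut of size 6: {Depot→HubA, Depot→HubB, Depot→Jct3, Depot→Port, Depot→Y1, Depot→Y3}.

6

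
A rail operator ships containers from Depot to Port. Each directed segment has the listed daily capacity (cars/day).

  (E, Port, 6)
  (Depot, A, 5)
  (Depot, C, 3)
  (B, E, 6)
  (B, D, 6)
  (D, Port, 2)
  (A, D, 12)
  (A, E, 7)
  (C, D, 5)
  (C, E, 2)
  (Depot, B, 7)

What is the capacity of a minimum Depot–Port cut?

Augment Depot→A→D→Port: bottleneck 2, flow now 2.
Augment Depot→A→E→Port: bottleneck 3, flow now 5.
Augment Depot→B→E→Port: bottleneck 3, flow now 8.
No augmenting path remains; maximum flow = 8.
By max-flow min-cut, the minimum cut capacity equals the max flow.
In the residual graph, reachable from Depot: {Depot, A, B, C, D, E}.
Min-cut edges: D→Port (2), E→Port (6); capacity 2 + 6 = 8.

8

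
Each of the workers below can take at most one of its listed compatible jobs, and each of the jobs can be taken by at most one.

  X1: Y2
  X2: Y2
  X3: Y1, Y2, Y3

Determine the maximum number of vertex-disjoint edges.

Unit-capacity flow: source→left, listed edges, right→sink; max matching = max flow.
Augmenting path X1→Y2 (+1); matched 1.
Augmenting path X3→Y1 (+1); matched 2.
No augmenting path remains; maximum matching = 2.
König certificate: {X3, Y2} is a vertex cover of size 2 (every listed pair touches it), so no matching can be larger.

2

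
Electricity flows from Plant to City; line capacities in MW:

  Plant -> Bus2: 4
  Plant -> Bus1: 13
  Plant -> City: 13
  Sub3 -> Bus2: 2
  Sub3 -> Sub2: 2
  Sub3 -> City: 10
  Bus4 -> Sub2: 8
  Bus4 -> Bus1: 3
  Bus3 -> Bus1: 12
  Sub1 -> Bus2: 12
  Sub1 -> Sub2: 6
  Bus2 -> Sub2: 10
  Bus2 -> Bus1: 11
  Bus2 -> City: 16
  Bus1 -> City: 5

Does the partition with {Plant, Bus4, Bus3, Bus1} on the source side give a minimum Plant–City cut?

No — its capacity is 30, but the minimum cut has capacity 22.

Given cut capacity: 4 + 13 + 8 + 5 = 30.
Augment Plant→City: bottleneck 13, flow now 13.
Augment Plant→Bus2→City: bottleneck 4, flow now 17.
Augment Plant→Bus1→City: bottleneck 5, flow now 22.
No augmenting path remains; maximum flow = 22.
In the residual graph, reachable from Plant: {Plant, Bus1}.
Min-cut edges: Plant→Bus2 (4), Plant→City (13), Bus1→City (5); capacity 4 + 13 + 5 = 22.
Cut capacity 30 exceeds the max flow 22, so it is not minimum.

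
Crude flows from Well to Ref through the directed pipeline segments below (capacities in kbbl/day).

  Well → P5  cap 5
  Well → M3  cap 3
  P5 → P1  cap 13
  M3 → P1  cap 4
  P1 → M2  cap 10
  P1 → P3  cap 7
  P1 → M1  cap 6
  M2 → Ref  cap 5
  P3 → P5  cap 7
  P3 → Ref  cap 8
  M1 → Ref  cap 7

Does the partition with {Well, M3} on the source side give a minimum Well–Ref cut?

No — its capacity is 9, but the minimum cut has capacity 8.

Given cut capacity: 5 + 4 = 9.
Augment Well→P5→P1→M2→Ref: bottleneck 5, flow now 5.
Augment Well→M3→P1→P3→Ref: bottleneck 3, flow now 8.
No augmenting path remains; maximum flow = 8.
In the residual graph, reachable from Well: {Well}.
Min-cut edges: Well→P5 (5), Well→M3 (3); capacity 5 + 3 = 8.
Cut capacity 9 exceeds the max flow 8, so it is not minimum.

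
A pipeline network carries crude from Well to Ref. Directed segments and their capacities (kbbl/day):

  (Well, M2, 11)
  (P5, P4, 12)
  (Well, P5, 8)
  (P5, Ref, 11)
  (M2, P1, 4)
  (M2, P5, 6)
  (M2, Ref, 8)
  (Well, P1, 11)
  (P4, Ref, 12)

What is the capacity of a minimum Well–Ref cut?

Augment Well→M2→Ref: bottleneck 8, flow now 8.
Augment Well→P5→Ref: bottleneck 8, flow now 16.
Augment Well→M2→P5→Ref: bottleneck 3, flow now 19.
No augmenting path remains; maximum flow = 19.
By max-flow min-cut, the minimum cut capacity equals the max flow.
In the residual graph, reachable from Well: {Well, P1}.
Min-cut edges: Well→M2 (11), Well→P5 (8); capacity 11 + 8 = 19.

19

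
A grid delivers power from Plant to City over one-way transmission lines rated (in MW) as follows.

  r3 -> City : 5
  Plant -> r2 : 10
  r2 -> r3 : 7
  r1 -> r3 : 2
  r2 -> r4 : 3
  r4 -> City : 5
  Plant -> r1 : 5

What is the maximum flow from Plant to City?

Augment Plant→r1→r3→City: bottleneck 2, flow now 2.
Augment Plant→r2→r3→City: bottleneck 3, flow now 5.
Augment Plant→r2→r4→City: bottleneck 3, flow now 8.
No augmenting path remains; maximum flow = 8.
In the residual graph, reachable from Plant: {Plant, r1, r2, r3}.
Min-cut edges: r2→r4 (3), r3→City (5); capacity 3 + 5 = 8.
This cut is saturated, so no flow can exceed 8.

8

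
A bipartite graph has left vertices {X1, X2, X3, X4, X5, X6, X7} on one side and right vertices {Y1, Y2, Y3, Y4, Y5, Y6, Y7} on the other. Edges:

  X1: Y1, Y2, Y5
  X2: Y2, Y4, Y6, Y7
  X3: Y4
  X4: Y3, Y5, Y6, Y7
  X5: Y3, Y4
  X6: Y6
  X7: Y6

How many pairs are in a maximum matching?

Unit-capacity flow: source→left, listed edges, right→sink; max matching = max flow.
Augmenting path X1→Y1 (+1); matched 1.
Augmenting path X2→Y2 (+1); matched 2.
Augmenting path X3→Y4 (+1); matched 3.
Augmenting path X4→Y3 (+1); matched 4.
Augmenting path X6→Y6 (+1); matched 5.
Augmenting path X5→Y3→X4→Y5 (+1); matched 6.
No augmenting path remains; maximum matching = 6.
König certificate: {X1, X2, X3, X4, X5, Y6} is a vertex cover of size 6 (every listed pair touches it), so no matching can be larger.

6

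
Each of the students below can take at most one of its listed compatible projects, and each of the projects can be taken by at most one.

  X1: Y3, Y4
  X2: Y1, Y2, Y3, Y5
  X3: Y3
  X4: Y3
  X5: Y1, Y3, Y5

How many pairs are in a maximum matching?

4

Unit-capacity flow: source→left, listed edges, right→sink; max matching = max flow.
Augmenting path X1→Y3 (+1); matched 1.
Augmenting path X2→Y1 (+1); matched 2.
Augmenting path X5→Y5 (+1); matched 3.
Augmenting path X3→Y3→X1→Y4 (+1); matched 4.
No augmenting path remains; maximum matching = 4.
König certificate: {X1, X2, X5, Y3} is a vertex cover of size 4 (every listed pair touches it), so no matching can be larger.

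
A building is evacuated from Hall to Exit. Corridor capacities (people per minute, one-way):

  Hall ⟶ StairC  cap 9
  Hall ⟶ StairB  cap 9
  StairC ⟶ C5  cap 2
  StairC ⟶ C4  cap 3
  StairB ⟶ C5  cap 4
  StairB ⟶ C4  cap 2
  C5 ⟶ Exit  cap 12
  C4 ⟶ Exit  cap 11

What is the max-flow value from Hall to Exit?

Augment Hall→StairC→C5→Exit: bottleneck 2, flow now 2.
Augment Hall→StairC→C4→Exit: bottleneck 3, flow now 5.
Augment Hall→StairB→C5→Exit: bottleneck 4, flow now 9.
Augment Hall→StairB→C4→Exit: bottleneck 2, flow now 11.
No augmenting path remains; maximum flow = 11.
In the residual graph, reachable from Hall: {Hall, StairC, StairB}.
Min-cut edges: StairC→C5 (2), StairC→C4 (3), StairB→C5 (4), StairB→C4 (2); capacity 2 + 3 + 4 + 2 = 11.
This cut is saturated, so no flow can exceed 11.

11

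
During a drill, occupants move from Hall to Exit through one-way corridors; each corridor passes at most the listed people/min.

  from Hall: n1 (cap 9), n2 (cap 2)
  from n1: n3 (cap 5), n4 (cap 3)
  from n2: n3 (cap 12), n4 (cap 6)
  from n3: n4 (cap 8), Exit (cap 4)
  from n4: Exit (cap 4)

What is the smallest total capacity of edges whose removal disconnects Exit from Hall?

8

Augment Hall→n1→n3→Exit: bottleneck 4, flow now 4.
Augment Hall→n1→n4→Exit: bottleneck 3, flow now 7.
Augment Hall→n2→n4→Exit: bottleneck 1, flow now 8.
No augmenting path remains; maximum flow = 8.
By max-flow min-cut, the minimum cut capacity equals the max flow.
In the residual graph, reachable from Hall: {Hall, n1, n2, n3, n4}.
Min-cut edges: n3→Exit (4), n4→Exit (4); capacity 4 + 4 = 8.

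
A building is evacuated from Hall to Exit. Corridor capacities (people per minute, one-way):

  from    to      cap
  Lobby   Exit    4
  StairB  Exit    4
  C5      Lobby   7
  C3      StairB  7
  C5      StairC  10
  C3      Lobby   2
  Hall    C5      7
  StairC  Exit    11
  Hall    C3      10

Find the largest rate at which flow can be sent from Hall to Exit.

13

Augment Hall→C3→StairB→Exit: bottleneck 4, flow now 4.
Augment Hall→C3→Lobby→Exit: bottleneck 2, flow now 6.
Augment Hall→C5→StairC→Exit: bottleneck 7, flow now 13.
No augmenting path remains; maximum flow = 13.
In the residual graph, reachable from Hall: {Hall, C3, StairB}.
Min-cut edges: Hall→C5 (7), C3→Lobby (2), StairB→Exit (4); capacity 7 + 2 + 4 = 13.
This cut is saturated, so no flow can exceed 13.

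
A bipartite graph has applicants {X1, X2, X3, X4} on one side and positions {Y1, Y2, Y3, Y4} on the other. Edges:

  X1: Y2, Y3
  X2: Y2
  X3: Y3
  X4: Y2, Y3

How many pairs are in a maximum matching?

Unit-capacity flow: source→left, listed edges, right→sink; max matching = max flow.
Augmenting path X1→Y2 (+1); matched 1.
Augmenting path X3→Y3 (+1); matched 2.
No augmenting path remains; maximum matching = 2.
König certificate: {Y2, Y3} is a vertex cover of size 2 (every listed pair touches it), so no matching can be larger.

2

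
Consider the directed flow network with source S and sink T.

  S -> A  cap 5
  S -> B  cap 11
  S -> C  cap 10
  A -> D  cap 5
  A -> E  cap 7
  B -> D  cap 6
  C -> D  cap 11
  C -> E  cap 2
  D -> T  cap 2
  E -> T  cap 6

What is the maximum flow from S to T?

Augment S→A→D→T: bottleneck 2, flow now 2.
Augment S→A→E→T: bottleneck 3, flow now 5.
Augment S→C→E→T: bottleneck 2, flow now 7.
Augment S→B→D→A→E→T: bottleneck 1, flow now 8. (uses reverse residual edge)
No augmenting path remains; maximum flow = 8.
In the residual graph, reachable from S: {S, A, B, C, D, E}.
Min-cut edges: D→T (2), E→T (6); capacity 2 + 6 = 8.
This cut is saturated, so no flow can exceed 8.

8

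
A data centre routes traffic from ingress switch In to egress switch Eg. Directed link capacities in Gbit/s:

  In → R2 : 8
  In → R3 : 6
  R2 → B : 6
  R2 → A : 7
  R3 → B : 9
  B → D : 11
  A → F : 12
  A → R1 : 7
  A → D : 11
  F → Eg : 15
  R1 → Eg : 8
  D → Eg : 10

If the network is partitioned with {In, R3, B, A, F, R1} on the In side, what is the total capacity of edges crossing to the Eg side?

53

Edges leaving {In, R3, B, A, F, R1}: In→R2 (8), B→D (11), A→D (11), F→Eg (15), R1→Eg (8).
Cut capacity = 8 + 11 + 11 + 15 + 8 = 53.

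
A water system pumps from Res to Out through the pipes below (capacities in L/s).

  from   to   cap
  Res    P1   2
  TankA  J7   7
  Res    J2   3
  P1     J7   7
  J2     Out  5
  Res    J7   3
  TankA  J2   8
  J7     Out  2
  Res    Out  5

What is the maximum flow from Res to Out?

10

Augment Res→Out: bottleneck 5, flow now 5.
Augment Res→J7→Out: bottleneck 2, flow now 7.
Augment Res→J2→Out: bottleneck 3, flow now 10.
No augmenting path remains; maximum flow = 10.
In the residual graph, reachable from Res: {Res, P1, J7}.
Min-cut edges: Res→J2 (3), Res→Out (5), J7→Out (2); capacity 3 + 5 + 2 = 10.
This cut is saturated, so no flow can exceed 10.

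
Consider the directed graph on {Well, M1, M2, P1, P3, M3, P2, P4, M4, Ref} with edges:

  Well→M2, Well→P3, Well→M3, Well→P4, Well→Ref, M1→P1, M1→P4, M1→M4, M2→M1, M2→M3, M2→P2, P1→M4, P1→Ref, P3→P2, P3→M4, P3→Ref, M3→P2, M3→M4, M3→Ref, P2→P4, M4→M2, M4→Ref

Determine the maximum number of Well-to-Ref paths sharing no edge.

Assign every edge capacity 1; by Menger, the answer equals the max flow.
Path Well→Ref (+1); total 1.
Path Well→P3→Ref (+1); total 2.
Path Well→M3→Ref (+1); total 3.
Path Well→M2→M1→P1→Ref (+1); total 4.
No residual Well→Ref path; max flow = 4.
Certifying cut of size 4: {Well→M2, Well→M3, Well→P3, Well→Ref}.

4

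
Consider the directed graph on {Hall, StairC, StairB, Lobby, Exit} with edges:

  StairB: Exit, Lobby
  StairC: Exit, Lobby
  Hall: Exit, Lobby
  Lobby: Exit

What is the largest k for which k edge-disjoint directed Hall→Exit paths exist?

Assign every edge capacity 1; by Menger, the answer equals the max flow.
Path Hall→Exit (+1); total 1.
Path Hall→Lobby→Exit (+1); total 2.
No residual Hall→Exit path; max flow = 2.
Certifying cut of size 2: {Hall→Exit, Hall→Lobby}.

2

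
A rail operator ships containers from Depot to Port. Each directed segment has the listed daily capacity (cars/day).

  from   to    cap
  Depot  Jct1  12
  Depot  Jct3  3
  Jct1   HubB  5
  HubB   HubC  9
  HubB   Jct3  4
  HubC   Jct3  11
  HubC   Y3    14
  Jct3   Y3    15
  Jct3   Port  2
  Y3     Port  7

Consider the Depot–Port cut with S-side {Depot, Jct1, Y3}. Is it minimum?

No — its capacity is 15, but the minimum cut has capacity 8.

Given cut capacity: 3 + 5 + 7 = 15.
Augment Depot→Jct3→Port: bottleneck 2, flow now 2.
Augment Depot→Jct3→Y3→Port: bottleneck 1, flow now 3.
Augment Depot→Jct1→HubB→HubC→Y3→Port: bottleneck 5, flow now 8.
No augmenting path remains; maximum flow = 8.
In the residual graph, reachable from Depot: {Depot, Jct1}.
Min-cut edges: Depot→Jct3 (3), Jct1→HubB (5); capacity 3 + 5 = 8.
Cut capacity 15 exceeds the max flow 8, so it is not minimum.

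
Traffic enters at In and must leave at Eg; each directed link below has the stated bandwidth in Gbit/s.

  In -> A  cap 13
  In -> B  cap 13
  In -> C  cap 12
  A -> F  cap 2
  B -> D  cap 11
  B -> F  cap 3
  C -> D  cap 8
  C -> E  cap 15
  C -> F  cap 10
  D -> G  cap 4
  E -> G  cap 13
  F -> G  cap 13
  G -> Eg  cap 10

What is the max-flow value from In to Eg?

Augment In→A→F→G→Eg: bottleneck 2, flow now 2.
Augment In→B→D→G→Eg: bottleneck 4, flow now 6.
Augment In→B→F→G→Eg: bottleneck 3, flow now 9.
Augment In→C→E→G→Eg: bottleneck 1, flow now 10.
No augmenting path remains; maximum flow = 10.
In the residual graph, reachable from In: {In, A, B, C, D, E, F, G}.
Min-cut edges: G→Eg (10); capacity 10 = 10.
This cut is saturated, so no flow can exceed 10.

10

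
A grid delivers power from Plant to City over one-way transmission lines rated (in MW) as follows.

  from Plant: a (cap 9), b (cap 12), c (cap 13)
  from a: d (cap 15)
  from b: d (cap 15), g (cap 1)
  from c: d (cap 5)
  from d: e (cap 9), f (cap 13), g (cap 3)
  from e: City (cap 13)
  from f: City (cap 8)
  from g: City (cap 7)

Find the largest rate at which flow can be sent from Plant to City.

Augment Plant→b→g→City: bottleneck 1, flow now 1.
Augment Plant→a→d→e→City: bottleneck 9, flow now 10.
Augment Plant→b→d→f→City: bottleneck 8, flow now 18.
Augment Plant→b→d→g→City: bottleneck 3, flow now 21.
No augmenting path remains; maximum flow = 21.
In the residual graph, reachable from Plant: {Plant, a, b, c, d, f}.
Min-cut edges: b→g (1), d→e (9), d→g (3), f→City (8); capacity 1 + 9 + 3 + 8 = 21.
This cut is saturated, so no flow can exceed 21.

21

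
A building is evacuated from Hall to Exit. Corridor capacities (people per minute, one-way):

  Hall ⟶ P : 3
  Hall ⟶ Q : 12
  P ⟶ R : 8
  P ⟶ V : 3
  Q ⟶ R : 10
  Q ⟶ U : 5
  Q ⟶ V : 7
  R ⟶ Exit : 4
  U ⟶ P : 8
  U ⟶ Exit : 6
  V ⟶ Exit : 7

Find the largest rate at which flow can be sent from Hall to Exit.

Augment Hall→P→R→Exit: bottleneck 3, flow now 3.
Augment Hall→Q→R→Exit: bottleneck 1, flow now 4.
Augment Hall→Q→U→Exit: bottleneck 5, flow now 9.
Augment Hall→Q→V→Exit: bottleneck 6, flow now 15.
No augmenting path remains; maximum flow = 15.
In the residual graph, reachable from Hall: {Hall}.
Min-cut edges: Hall→P (3), Hall→Q (12); capacity 3 + 12 = 15.
This cut is saturated, so no flow can exceed 15.

15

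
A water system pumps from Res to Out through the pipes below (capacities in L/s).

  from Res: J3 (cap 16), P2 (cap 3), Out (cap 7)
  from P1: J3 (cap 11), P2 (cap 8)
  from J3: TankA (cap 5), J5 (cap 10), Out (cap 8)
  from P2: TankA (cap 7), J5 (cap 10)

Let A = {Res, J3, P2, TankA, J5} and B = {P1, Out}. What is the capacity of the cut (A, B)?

15

Edges leaving {Res, J3, P2, TankA, J5}: Res→Out (7), J3→Out (8).
Cut capacity = 7 + 8 = 15.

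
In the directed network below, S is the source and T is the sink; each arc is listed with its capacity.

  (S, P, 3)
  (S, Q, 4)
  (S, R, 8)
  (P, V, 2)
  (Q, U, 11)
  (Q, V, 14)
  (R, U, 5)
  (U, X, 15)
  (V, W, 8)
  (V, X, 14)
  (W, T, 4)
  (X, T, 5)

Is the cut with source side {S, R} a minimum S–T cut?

No — its capacity is 12, but the minimum cut has capacity 9.

Given cut capacity: 3 + 4 + 5 = 12.
Augment S→P→V→W→T: bottleneck 2, flow now 2.
Augment S→Q→U→X→T: bottleneck 4, flow now 6.
Augment S→R→U→X→T: bottleneck 1, flow now 7.
Augment S→R→U→Q→V→W→T: bottleneck 2, flow now 9. (uses reverse residual edge)
No augmenting path remains; maximum flow = 9.
In the residual graph, reachable from S: {S, P, Q, R, U, V, W, X}.
Min-cut edges: W→T (4), X→T (5); capacity 4 + 5 = 9.
Cut capacity 12 exceeds the max flow 9, so it is not minimum.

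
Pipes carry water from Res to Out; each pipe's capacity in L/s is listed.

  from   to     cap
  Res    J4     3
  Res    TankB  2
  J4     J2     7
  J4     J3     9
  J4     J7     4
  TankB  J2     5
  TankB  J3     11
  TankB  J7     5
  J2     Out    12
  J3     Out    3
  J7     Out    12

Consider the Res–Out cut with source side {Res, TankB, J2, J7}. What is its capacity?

38

Edges leaving {Res, TankB, J2, J7}: Res→J4 (3), TankB→J3 (11), J2→Out (12), J7→Out (12).
Cut capacity = 3 + 11 + 12 + 12 = 38.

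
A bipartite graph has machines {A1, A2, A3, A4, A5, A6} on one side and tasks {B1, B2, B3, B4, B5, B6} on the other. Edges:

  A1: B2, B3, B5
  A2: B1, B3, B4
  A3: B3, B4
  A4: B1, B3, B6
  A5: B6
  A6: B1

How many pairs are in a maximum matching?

Unit-capacity flow: source→left, listed edges, right→sink; max matching = max flow.
Augmenting path A1→B2 (+1); matched 1.
Augmenting path A2→B1 (+1); matched 2.
Augmenting path A3→B3 (+1); matched 3.
Augmenting path A4→B6 (+1); matched 4.
Augmenting path A6→B1→A2→B4 (+1); matched 5.
No augmenting path remains; maximum matching = 5.
König certificate: {A1, B1, B3, B4, B6} is a vertex cover of size 5 (every listed pair touches it), so no matching can be larger.

5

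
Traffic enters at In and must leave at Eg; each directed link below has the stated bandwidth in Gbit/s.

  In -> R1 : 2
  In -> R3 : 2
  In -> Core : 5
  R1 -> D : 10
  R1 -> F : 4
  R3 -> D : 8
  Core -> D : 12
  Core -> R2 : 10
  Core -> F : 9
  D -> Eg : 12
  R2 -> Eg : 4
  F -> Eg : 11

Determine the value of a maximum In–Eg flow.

Augment In→R1→D→Eg: bottleneck 2, flow now 2.
Augment In→R3→D→Eg: bottleneck 2, flow now 4.
Augment In→Core→D→Eg: bottleneck 5, flow now 9.
No augmenting path remains; maximum flow = 9.
In the residual graph, reachable from In: {In}.
Min-cut edges: In→R1 (2), In→R3 (2), In→Core (5); capacity 2 + 2 + 5 = 9.
This cut is saturated, so no flow can exceed 9.

9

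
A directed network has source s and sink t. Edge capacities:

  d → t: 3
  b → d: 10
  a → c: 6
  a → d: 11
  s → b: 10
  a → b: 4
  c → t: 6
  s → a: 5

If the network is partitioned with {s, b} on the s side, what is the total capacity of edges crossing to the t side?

15

Edges leaving {s, b}: s→a (5), b→d (10).
Cut capacity = 5 + 10 = 15.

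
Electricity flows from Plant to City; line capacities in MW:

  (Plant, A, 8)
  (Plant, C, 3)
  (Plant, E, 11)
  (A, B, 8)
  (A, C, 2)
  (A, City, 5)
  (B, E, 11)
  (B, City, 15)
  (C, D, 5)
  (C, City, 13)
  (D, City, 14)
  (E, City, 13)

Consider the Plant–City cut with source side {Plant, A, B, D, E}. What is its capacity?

52

Edges leaving {Plant, A, B, D, E}: Plant→C (3), A→C (2), A→City (5), B→City (15), D→City (14), E→City (13).
Cut capacity = 3 + 2 + 5 + 15 + 14 + 13 = 52.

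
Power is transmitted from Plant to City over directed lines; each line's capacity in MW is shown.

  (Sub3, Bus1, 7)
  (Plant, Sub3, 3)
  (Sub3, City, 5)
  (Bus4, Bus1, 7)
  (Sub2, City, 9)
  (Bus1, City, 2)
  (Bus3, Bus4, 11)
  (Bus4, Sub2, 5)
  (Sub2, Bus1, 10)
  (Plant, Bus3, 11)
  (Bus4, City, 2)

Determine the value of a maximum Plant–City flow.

Augment Plant→Sub3→City: bottleneck 3, flow now 3.
Augment Plant→Bus3→Bus4→City: bottleneck 2, flow now 5.
Augment Plant→Bus3→Bus4→Sub2→City: bottleneck 5, flow now 10.
Augment Plant→Bus3→Bus4→Bus1→City: bottleneck 2, flow now 12.
No augmenting path remains; maximum flow = 12.
In the residual graph, reachable from Plant: {Plant, Bus3, Bus4, Bus1}.
Min-cut edges: Plant→Sub3 (3), Bus4→Sub2 (5), Bus4→City (2), Bus1→City (2); capacity 3 + 5 + 2 + 2 = 12.
This cut is saturated, so no flow can exceed 12.

12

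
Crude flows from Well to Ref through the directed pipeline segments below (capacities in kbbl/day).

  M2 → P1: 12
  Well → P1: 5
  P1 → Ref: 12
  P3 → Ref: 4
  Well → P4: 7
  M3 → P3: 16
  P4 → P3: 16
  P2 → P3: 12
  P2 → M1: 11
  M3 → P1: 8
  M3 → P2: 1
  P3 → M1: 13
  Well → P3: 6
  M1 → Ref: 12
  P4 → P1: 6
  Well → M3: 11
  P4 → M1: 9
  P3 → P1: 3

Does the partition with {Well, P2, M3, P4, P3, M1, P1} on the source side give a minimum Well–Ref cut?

Yes — it is a minimum cut (capacity 28).

Given cut capacity: 4 + 12 + 12 = 28.
Augment Well→P3→Ref: bottleneck 4, flow now 4.
Augment Well→P1→Ref: bottleneck 5, flow now 9.
Augment Well→M3→P1→Ref: bottleneck 7, flow now 16.
Augment Well→P4→M1→Ref: bottleneck 7, flow now 23.
Augment Well→P3→M1→Ref: bottleneck 2, flow now 25.
Augment Well→M3→P2→M1→Ref: bottleneck 1, flow now 26.
Augment Well→M3→P3→M1→Ref: bottleneck 2, flow now 28.
No augmenting path remains; maximum flow = 28.
Cut capacity 28 equals the max flow, so it is a minimum cut.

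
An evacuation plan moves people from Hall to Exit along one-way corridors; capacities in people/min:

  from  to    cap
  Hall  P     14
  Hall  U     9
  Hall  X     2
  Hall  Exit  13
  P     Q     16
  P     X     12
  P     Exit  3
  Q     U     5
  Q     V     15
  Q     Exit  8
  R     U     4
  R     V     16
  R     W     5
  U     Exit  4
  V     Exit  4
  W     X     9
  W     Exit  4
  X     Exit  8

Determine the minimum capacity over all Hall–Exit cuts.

Augment Hall→Exit: bottleneck 13, flow now 13.
Augment Hall→P→Exit: bottleneck 3, flow now 16.
Augment Hall→U→Exit: bottleneck 4, flow now 20.
Augment Hall→X→Exit: bottleneck 2, flow now 22.
Augment Hall→P→Q→Exit: bottleneck 8, flow now 30.
Augment Hall→P→X→Exit: bottleneck 3, flow now 33.
No augmenting path remains; maximum flow = 33.
By max-flow min-cut, the minimum cut capacity equals the max flow.
In the residual graph, reachable from Hall: {Hall, U}.
Min-cut edges: Hall→P (14), Hall→X (2), Hall→Exit (13), U→Exit (4); capacity 14 + 2 + 13 + 4 = 33.

33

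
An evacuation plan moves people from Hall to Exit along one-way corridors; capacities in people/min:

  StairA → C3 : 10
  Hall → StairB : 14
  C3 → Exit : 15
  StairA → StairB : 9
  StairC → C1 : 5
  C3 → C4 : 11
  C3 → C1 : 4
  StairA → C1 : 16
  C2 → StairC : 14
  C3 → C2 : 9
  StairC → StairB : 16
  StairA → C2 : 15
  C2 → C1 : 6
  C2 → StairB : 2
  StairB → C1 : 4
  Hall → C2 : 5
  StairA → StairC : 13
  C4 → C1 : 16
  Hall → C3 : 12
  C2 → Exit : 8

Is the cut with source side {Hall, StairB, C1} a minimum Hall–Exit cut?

Yes — it is a minimum cut (capacity 17).

Given cut capacity: 12 + 5 = 17.
Augment Hall→C3→Exit: bottleneck 12, flow now 12.
Augment Hall→C2→Exit: bottleneck 5, flow now 17.
No augmenting path remains; maximum flow = 17.
Cut capacity 17 equals the max flow, so it is a minimum cut.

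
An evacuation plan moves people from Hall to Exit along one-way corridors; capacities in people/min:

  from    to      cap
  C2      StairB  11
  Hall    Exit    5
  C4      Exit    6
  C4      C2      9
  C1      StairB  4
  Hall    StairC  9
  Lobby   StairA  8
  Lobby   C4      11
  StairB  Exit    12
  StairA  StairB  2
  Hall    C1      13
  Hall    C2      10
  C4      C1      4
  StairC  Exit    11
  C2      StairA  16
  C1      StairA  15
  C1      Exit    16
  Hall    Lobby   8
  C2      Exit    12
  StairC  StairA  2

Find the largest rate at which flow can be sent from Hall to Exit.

45

Augment Hall→Exit: bottleneck 5, flow now 5.
Augment Hall→C2→Exit: bottleneck 10, flow now 15.
Augment Hall→StairC→Exit: bottleneck 9, flow now 24.
Augment Hall→C1→Exit: bottleneck 13, flow now 37.
Augment Hall→Lobby→C4→Exit: bottleneck 6, flow now 43.
Augment Hall→Lobby→C4→C2→Exit: bottleneck 2, flow now 45.
No augmenting path remains; maximum flow = 45.
In the residual graph, reachable from Hall: {Hall}.
Min-cut edges: Hall→Lobby (8), Hall→C2 (10), Hall→StairC (9), Hall→C1 (13), Hall→Exit (5); capacity 8 + 10 + 9 + 13 + 5 = 45.
This cut is saturated, so no flow can exceed 45.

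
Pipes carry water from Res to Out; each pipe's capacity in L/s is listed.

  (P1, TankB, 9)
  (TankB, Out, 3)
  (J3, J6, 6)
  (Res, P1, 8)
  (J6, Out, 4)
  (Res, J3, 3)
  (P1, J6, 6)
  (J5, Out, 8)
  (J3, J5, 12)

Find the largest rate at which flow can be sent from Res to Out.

10

Augment Res→J3→J6→Out: bottleneck 3, flow now 3.
Augment Res→P1→TankB→Out: bottleneck 3, flow now 6.
Augment Res→P1→J6→Out: bottleneck 1, flow now 7.
Augment Res→P1→J6→J3→J5→Out: bottleneck 3, flow now 10. (uses reverse residual edge)
No augmenting path remains; maximum flow = 10.
In the residual graph, reachable from Res: {Res, P1, TankB, J6}.
Min-cut edges: Res→J3 (3), TankB→Out (3), J6→Out (4); capacity 3 + 3 + 4 = 10.
This cut is saturated, so no flow can exceed 10.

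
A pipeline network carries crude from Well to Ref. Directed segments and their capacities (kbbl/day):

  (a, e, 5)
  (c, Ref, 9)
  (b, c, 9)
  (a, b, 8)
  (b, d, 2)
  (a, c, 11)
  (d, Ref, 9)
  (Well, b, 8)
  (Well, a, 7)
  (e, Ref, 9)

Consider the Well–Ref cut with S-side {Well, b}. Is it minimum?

No — its capacity is 18, but the minimum cut has capacity 15.

Given cut capacity: 7 + 9 + 2 = 18.
Augment Well→a→c→Ref: bottleneck 7, flow now 7.
Augment Well→b→c→Ref: bottleneck 2, flow now 9.
Augment Well→b→d→Ref: bottleneck 2, flow now 11.
Augment Well→b→c→a→e→Ref: bottleneck 4, flow now 15. (uses reverse residual edge)
No augmenting path remains; maximum flow = 15.
In the residual graph, reachable from Well: {Well}.
Min-cut edges: Well→a (7), Well→b (8); capacity 7 + 8 = 15.
Cut capacity 18 exceeds the max flow 15, so it is not minimum.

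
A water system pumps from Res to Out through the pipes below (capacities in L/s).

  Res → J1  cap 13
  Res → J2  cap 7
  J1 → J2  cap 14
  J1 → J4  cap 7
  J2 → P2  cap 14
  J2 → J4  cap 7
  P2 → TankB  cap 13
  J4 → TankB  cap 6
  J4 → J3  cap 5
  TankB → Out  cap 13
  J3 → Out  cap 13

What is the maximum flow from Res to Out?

Augment Res→J1→J4→TankB→Out: bottleneck 6, flow now 6.
Augment Res→J1→J4→J3→Out: bottleneck 1, flow now 7.
Augment Res→J2→P2→TankB→Out: bottleneck 7, flow now 14.
Augment Res→J1→J2→J4→J3→Out: bottleneck 4, flow now 18.
No augmenting path remains; maximum flow = 18.
In the residual graph, reachable from Res: {Res, J1, J2, P2, J4, TankB}.
Min-cut edges: J4→J3 (5), TankB→Out (13); capacity 5 + 13 = 18.
This cut is saturated, so no flow can exceed 18.

18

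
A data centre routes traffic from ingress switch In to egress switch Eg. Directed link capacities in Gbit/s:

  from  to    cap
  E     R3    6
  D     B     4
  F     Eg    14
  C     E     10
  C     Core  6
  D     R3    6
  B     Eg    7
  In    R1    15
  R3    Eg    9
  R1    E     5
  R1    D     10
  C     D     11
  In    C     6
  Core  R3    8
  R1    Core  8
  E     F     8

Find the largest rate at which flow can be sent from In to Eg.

Augment In→R1→E→R3→Eg: bottleneck 5, flow now 5.
Augment In→R1→Core→R3→Eg: bottleneck 4, flow now 9.
Augment In→R1→D→B→Eg: bottleneck 4, flow now 13.
Augment In→C→E→F→Eg: bottleneck 6, flow now 19.
Augment In→R1→Core→R3→E→F→Eg: bottleneck 2, flow now 21. (uses reverse residual edge)
No augmenting path remains; maximum flow = 21.
In the residual graph, reachable from In: {In}.
Min-cut edges: In→R1 (15), In→C (6); capacity 15 + 6 = 21.
This cut is saturated, so no flow can exceed 21.

21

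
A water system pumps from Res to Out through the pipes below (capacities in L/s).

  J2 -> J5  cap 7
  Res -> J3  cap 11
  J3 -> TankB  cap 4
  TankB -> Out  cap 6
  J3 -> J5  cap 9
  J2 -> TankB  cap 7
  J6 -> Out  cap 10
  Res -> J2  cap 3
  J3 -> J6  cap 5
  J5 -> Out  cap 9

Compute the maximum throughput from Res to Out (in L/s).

14

Augment Res→J2→TankB→Out: bottleneck 3, flow now 3.
Augment Res→J3→J6→Out: bottleneck 5, flow now 8.
Augment Res→J3→TankB→Out: bottleneck 3, flow now 11.
Augment Res→J3→J5→Out: bottleneck 3, flow now 14.
No augmenting path remains; maximum flow = 14.
In the residual graph, reachable from Res: {Res}.
Min-cut edges: Res→J2 (3), Res→J3 (11); capacity 3 + 11 = 14.
This cut is saturated, so no flow can exceed 14.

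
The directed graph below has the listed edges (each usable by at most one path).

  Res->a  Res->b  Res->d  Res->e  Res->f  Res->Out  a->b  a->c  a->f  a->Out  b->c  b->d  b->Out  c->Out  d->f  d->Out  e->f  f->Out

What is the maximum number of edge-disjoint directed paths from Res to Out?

5

Assign every edge capacity 1; by Menger, the answer equals the max flow.
Path Res→Out (+1); total 1.
Path Res→a→Out (+1); total 2.
Path Res→b→Out (+1); total 3.
Path Res→d→Out (+1); total 4.
Path Res→f→Out (+1); total 5.
No residual Res→Out path; max flow = 5.
Certifying cut of size 5: {Res→Out, Res→a, Res→b, Res→d, f→Out}.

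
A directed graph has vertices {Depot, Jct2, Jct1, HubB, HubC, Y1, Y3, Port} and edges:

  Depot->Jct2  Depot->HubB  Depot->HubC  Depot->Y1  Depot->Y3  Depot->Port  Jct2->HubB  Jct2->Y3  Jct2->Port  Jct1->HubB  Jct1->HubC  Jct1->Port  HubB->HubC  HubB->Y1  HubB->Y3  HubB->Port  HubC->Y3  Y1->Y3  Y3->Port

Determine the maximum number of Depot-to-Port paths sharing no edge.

4

Assign every edge capacity 1; by Menger, the answer equals the max flow.
Path Depot→Port (+1); total 1.
Path Depot→Jct2→Port (+1); total 2.
Path Depot→HubB→Port (+1); total 3.
Path Depot→Y3→Port (+1); total 4.
No residual Depot→Port path; max flow = 4.
Certifying cut of size 4: {Depot→HubB, Depot→Jct2, Depot→Port, Y3→Port}.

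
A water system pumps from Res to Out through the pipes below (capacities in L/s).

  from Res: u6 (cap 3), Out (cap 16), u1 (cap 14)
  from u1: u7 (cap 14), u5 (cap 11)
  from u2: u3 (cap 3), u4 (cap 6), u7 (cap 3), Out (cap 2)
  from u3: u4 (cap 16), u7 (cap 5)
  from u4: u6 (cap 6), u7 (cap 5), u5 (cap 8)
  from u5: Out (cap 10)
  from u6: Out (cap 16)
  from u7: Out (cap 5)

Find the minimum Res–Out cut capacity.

33

Augment Res→Out: bottleneck 16, flow now 16.
Augment Res→u6→Out: bottleneck 3, flow now 19.
Augment Res→u1→u5→Out: bottleneck 10, flow now 29.
Augment Res→u1→u7→Out: bottleneck 4, flow now 33.
No augmenting path remains; maximum flow = 33.
By max-flow min-cut, the minimum cut capacity equals the max flow.
In the residual graph, reachable from Res: {Res}.
Min-cut edges: Res→u1 (14), Res→u6 (3), Res→Out (16); capacity 14 + 3 + 16 = 33.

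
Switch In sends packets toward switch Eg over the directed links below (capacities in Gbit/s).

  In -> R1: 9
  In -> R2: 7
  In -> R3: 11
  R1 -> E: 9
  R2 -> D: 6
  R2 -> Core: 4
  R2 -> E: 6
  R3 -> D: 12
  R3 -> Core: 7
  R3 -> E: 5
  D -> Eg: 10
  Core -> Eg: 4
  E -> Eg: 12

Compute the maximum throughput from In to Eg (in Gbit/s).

26

Augment In→R1→E→Eg: bottleneck 9, flow now 9.
Augment In→R2→D→Eg: bottleneck 6, flow now 15.
Augment In→R2→Core→Eg: bottleneck 1, flow now 16.
Augment In→R3→D→Eg: bottleneck 4, flow now 20.
Augment In→R3→Core→Eg: bottleneck 3, flow now 23.
Augment In→R3→E→Eg: bottleneck 3, flow now 26.
No augmenting path remains; maximum flow = 26.
In the residual graph, reachable from In: {In, R1, R2, R3, D, Core, E}.
Min-cut edges: D→Eg (10), Core→Eg (4), E→Eg (12); capacity 10 + 4 + 12 = 26.
This cut is saturated, so no flow can exceed 26.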